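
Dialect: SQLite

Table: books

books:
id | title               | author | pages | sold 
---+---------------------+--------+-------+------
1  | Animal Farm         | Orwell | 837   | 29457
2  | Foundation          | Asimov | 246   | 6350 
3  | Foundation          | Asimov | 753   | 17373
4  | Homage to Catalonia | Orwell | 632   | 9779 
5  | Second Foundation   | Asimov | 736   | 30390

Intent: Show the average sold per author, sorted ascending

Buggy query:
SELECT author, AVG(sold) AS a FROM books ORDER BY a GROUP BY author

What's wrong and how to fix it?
Bug: ORDER BY appears before GROUP BY; SQL clause order requires GROUP BY first

Fix: Reorder: SELECT … FROM … GROUP BY … ORDER BY …

Corrected query:
SELECT author, AVG(sold) AS a FROM books GROUP BY author ORDER BY a

Result:
author | a           
-------+-------------
Asimov | 18037.666667
Orwell | 19618       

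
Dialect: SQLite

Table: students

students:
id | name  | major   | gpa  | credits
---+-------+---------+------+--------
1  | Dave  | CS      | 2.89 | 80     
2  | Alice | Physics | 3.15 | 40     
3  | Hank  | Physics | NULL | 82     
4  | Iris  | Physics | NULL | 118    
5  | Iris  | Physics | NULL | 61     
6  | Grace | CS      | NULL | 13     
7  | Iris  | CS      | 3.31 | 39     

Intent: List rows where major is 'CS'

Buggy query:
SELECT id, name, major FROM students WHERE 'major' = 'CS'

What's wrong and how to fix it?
Bug: 'major' in single quotes is a string literal, not the column; the comparison is literal-vs-literal and never true

Fix: Reference the column as major without single quotes

Corrected query:
SELECT id, name, major FROM students WHERE major = 'CS'

Result:
id | name  | major
---+-------+------
1  | Dave  | CS   
6  | Grace | CS   
7  | Iris  | CS   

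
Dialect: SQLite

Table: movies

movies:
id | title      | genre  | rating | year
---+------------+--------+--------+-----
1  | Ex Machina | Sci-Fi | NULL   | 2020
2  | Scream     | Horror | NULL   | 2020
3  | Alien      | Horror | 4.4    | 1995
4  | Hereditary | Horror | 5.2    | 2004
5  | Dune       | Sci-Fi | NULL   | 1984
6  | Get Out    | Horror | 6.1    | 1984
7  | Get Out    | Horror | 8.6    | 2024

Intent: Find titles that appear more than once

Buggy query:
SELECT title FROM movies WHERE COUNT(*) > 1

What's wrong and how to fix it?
Bug: WHERE can't reference COUNT(*); aggregates are computed after WHERE

Fix: Group first, then use HAVING for the count condition

Corrected query:
SELECT title FROM movies GROUP BY title HAVING COUNT(*) > 1

Result:
title  
-------
Get Out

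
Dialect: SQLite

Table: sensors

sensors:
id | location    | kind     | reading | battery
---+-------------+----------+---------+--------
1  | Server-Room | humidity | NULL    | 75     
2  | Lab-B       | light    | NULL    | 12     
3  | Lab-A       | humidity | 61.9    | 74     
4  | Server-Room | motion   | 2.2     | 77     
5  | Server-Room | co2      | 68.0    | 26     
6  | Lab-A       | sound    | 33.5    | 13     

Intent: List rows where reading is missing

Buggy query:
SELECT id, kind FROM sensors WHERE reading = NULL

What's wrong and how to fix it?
Bug: '= NULL' is always unknown in SQL three-valued logic, so no rows match

Fix: Replace '= NULL' with 'IS NULL'

Corrected query:
SELECT id, kind FROM sensors WHERE reading IS NULL

Result:
id | kind    
---+---------
1  | humidity
2  | light   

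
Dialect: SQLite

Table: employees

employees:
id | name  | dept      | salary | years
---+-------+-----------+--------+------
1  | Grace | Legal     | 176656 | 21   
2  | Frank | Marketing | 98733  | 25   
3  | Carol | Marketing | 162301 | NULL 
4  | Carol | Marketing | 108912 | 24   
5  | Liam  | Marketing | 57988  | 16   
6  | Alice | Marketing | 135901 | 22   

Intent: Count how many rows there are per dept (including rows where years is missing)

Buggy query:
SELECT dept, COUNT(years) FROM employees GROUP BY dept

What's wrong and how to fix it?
Bug: COUNT(column) counts non-NULL values only; rows with NULL years aren't counted

Fix: Use COUNT(*) to count all rows regardless of NULL

Corrected query:
SELECT dept, COUNT(*) FROM employees GROUP BY dept

Result:
dept      | COUNT(*)
----------+---------
Legal     | 1       
Marketing | 5       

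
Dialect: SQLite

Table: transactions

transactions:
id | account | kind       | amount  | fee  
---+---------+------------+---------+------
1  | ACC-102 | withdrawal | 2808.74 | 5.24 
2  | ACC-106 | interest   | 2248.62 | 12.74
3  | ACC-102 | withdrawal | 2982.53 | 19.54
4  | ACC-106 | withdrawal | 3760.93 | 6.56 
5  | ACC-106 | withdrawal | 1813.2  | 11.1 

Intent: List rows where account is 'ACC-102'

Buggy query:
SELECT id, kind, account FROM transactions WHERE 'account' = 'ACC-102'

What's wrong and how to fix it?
Bug: Single quotes denote string literals in SQL; the column name is being compared as a constant string

Fix: Reference the column as account without single quotes

Corrected query:
SELECT id, kind, account FROM transactions WHERE account = 'ACC-102'

Result:
id | kind       | account
---+------------+--------
1  | withdrawal | ACC-102
3  | withdrawal | ACC-102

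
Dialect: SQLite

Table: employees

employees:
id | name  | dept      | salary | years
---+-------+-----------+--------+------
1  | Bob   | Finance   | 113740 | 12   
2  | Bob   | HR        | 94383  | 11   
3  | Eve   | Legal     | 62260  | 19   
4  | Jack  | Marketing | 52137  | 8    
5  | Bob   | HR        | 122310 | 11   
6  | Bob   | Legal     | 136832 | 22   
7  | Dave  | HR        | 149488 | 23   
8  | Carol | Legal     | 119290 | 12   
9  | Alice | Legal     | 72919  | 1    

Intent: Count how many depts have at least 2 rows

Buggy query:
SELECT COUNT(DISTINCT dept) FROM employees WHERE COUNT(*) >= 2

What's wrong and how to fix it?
Bug: COUNT(*) cannot appear in WHERE; the per-group count doesn't exist yet

Fix: Use a subquery that GROUPs and filters with HAVING, then count its rows

Corrected query:
SELECT COUNT(*) FROM (SELECT dept FROM employees GROUP BY dept HAVING COUNT(*) >= 2)

Result:
COUNT(*)
--------
2       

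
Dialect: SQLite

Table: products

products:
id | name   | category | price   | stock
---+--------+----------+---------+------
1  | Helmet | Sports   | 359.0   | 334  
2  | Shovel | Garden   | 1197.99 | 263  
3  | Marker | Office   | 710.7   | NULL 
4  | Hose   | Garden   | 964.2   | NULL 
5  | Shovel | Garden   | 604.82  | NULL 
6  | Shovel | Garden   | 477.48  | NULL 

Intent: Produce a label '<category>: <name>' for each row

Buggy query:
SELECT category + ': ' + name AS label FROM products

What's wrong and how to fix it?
Bug: SQLite uses || for string concatenation; + coerces text to numbers (yielding 0)

Fix: Use the || operator for string concatenation

Corrected query:
SELECT category || ': ' || name AS label FROM products

Result:
label         
--------------
Sports: Helmet
Garden: Shovel
Office: Marker
Garden: Hose  
Garden: Shovel
Garden: Shovel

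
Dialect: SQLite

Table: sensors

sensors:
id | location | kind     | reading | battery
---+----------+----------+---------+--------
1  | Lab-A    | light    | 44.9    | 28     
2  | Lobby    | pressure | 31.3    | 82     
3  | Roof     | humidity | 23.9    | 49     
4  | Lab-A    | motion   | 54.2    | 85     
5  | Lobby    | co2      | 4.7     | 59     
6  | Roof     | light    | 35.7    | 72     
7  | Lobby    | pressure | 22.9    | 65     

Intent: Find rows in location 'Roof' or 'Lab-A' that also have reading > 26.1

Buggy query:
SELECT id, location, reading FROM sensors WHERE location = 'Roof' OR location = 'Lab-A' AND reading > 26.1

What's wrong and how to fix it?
Bug: Without parentheses, AND is evaluated before OR, so the reading filter only applies to the 'Lab-A' branch

Fix: Add parentheses around the OR so the AND applies to both alternatives

Corrected query:
SELECT id, location, reading FROM sensors WHERE (location = 'Roof' OR location = 'Lab-A') AND reading > 26.1

Result:
id | location | reading
---+----------+--------
1  | Lab-A    | 44.9   
4  | Lab-A    | 54.2   
6  | Roof     | 35.7   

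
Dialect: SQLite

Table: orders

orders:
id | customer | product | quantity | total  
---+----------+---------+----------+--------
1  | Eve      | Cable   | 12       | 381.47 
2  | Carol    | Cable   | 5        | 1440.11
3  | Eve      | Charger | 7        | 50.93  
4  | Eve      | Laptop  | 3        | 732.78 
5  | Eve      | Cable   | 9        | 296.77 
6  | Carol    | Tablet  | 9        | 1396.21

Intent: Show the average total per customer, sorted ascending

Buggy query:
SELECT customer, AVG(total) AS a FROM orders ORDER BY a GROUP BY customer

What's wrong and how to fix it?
Bug: GROUP BY must precede ORDER BY

Fix: Reorder: SELECT … FROM … GROUP BY … ORDER BY …

Corrected query:
SELECT customer, AVG(total) AS a FROM orders GROUP BY customer ORDER BY a

Result:
customer | a       
---------+---------
Eve      | 365.4875
Carol    | 1418.16 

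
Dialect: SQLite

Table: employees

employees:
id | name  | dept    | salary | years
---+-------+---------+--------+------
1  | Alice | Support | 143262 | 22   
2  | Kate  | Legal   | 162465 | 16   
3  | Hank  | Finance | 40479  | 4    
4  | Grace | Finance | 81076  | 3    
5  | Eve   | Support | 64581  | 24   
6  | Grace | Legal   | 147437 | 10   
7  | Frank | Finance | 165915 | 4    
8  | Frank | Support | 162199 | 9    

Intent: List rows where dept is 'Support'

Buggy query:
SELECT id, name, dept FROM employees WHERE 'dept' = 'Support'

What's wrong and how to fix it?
Bug: Single quotes denote string literals in SQL; the column name is being compared as a constant string

Fix: Reference the column as dept without single quotes

Corrected query:
SELECT id, name, dept FROM employees WHERE dept = 'Support'

Result:
id | name  | dept   
---+-------+--------
1  | Alice | Support
5  | Eve   | Support
8  | Frank | Support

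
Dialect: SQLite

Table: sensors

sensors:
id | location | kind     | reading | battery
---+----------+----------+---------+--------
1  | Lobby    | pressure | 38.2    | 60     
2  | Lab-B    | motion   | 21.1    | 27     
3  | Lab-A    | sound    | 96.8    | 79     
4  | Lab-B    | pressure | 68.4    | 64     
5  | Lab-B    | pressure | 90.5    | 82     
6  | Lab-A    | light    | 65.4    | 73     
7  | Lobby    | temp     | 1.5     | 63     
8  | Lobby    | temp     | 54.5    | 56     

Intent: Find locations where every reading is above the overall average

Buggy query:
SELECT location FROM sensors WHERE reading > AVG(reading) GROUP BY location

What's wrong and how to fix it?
Bug: AVG() is an aggregate; it can't sit directly in WHERE

Fix: Use a subquery for AVG and a HAVING MIN(...) filter so the condition holds for every row in the group

Corrected query:
SELECT location FROM sensors GROUP BY location HAVING MIN(reading) > (SELECT AVG(reading) FROM sensors)

Result:
location
--------
Lab-A   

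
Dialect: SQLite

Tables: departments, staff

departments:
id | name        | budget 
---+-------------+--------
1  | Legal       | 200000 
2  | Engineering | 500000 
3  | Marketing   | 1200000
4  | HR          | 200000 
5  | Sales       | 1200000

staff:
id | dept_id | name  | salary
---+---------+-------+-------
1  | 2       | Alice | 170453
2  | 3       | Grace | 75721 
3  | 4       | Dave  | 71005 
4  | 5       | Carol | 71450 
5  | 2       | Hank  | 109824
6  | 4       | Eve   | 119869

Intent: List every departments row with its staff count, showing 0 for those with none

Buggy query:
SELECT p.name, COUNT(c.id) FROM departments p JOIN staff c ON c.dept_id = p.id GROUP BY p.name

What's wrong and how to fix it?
Bug: An inner join excludes parents with zero children

Fix: Switch to LEFT JOIN to retain unmatched parent rows

Corrected query:
SELECT p.name, COUNT(c.id) FROM departments p LEFT JOIN staff c ON c.dept_id = p.id GROUP BY p.name

Result:
name        | COUNT(c.id)
------------+------------
Engineering | 2          
HR          | 2          
Legal       | 0          
Marketing   | 1          
Sales       | 1          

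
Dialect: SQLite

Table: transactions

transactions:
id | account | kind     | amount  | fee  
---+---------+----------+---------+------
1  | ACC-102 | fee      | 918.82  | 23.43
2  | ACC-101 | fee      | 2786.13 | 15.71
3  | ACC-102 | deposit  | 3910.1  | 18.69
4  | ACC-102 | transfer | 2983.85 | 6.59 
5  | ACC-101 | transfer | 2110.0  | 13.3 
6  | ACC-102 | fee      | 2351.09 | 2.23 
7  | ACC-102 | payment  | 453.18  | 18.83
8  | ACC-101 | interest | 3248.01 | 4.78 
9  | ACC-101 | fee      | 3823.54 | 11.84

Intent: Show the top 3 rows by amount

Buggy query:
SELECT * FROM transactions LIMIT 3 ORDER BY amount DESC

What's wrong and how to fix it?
Bug: LIMIT must come after ORDER BY

Fix: Sort with ORDER BY, then apply LIMIT

Corrected query:
SELECT * FROM transactions ORDER BY amount DESC LIMIT 3

Result:
id | account | kind     | amount  | fee  
---+---------+----------+---------+------
3  | ACC-102 | deposit  | 3910.1  | 18.69
9  | ACC-101 | fee      | 3823.54 | 11.84
8  | ACC-101 | interest | 3248.01 | 4.78 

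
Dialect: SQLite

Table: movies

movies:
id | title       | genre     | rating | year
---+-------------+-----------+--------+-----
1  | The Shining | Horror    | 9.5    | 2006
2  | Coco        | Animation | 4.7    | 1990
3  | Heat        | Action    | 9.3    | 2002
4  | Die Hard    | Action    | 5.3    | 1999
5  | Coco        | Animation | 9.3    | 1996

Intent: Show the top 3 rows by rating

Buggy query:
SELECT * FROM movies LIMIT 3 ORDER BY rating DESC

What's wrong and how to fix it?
Bug: LIMIT must come after ORDER BY

Fix: Sort with ORDER BY, then apply LIMIT

Corrected query:
SELECT * FROM movies ORDER BY rating DESC LIMIT 3

Result:
id | title       | genre     | rating | year
---+-------------+-----------+--------+-----
1  | The Shining | Horror    | 9.5    | 2006
3  | Heat        | Action    | 9.3    | 2002
5  | Coco        | Animation | 9.3    | 1996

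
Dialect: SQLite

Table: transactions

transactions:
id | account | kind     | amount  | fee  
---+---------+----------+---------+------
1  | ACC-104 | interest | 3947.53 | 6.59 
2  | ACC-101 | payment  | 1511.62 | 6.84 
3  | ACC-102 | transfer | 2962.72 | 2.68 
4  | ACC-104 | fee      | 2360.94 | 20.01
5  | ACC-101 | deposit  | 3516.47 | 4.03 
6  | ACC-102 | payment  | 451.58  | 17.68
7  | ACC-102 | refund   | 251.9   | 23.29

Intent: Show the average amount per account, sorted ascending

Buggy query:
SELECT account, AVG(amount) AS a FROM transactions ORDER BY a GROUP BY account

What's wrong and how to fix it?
Bug: ORDER BY appears before GROUP BY; SQL clause order requires GROUP BY first

Fix: Move ORDER BY to the end, after GROUP BY

Corrected query:
SELECT account, AVG(amount) AS a FROM transactions GROUP BY account ORDER BY a

Result:
account | a          
--------+------------
ACC-102 | 1222.066667
ACC-101 | 2514.045   
ACC-104 | 3154.235   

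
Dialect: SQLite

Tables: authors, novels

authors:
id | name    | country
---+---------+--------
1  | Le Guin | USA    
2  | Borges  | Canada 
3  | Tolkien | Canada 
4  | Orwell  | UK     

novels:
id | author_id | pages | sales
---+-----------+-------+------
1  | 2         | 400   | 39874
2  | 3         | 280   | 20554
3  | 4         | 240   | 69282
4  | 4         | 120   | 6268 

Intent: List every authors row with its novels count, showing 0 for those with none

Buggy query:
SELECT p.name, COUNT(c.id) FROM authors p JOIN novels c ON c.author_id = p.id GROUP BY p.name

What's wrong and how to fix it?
Bug: INNER JOIN drops authors rows that have no matching novels rows

Fix: Switch to LEFT JOIN to retain unmatched parent rows

Corrected query:
SELECT p.name, COUNT(c.id) FROM authors p LEFT JOIN novels c ON c.author_id = p.id GROUP BY p.name

Result:
name    | COUNT(c.id)
--------+------------
Borges  | 1          
Le Guin | 0          
Orwell  | 2          
Tolkien | 1          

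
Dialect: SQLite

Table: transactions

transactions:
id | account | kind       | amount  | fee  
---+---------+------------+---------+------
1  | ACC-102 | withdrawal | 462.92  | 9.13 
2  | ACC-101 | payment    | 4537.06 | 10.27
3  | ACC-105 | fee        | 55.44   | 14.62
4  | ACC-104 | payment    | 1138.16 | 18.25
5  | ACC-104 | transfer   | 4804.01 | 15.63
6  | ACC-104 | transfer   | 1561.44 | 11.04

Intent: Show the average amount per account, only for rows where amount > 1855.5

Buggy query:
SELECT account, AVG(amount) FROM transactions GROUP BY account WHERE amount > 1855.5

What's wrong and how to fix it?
Bug: Row-level WHERE must come before GROUP BY in the clause order

Fix: Move the WHERE clause before GROUP BY

Corrected query:
SELECT account, AVG(amount) FROM transactions WHERE amount > 1855.5 GROUP BY account

Result:
account | AVG(amount)
--------+------------
ACC-101 | 4537.06    
ACC-104 | 4804.01    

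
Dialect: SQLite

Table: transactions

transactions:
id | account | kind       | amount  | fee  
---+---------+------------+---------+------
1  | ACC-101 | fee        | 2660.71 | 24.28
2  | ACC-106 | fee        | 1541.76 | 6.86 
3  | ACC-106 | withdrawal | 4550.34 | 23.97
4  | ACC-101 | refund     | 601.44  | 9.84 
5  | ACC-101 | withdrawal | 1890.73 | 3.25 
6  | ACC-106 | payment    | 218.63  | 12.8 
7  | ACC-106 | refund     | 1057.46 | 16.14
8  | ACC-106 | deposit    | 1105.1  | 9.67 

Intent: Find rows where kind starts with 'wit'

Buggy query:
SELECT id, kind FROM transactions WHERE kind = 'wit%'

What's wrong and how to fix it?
Bug: '=' compares the literal string including the % character; pattern matching needs LIKE

Fix: Use LIKE for wildcard pattern matching

Corrected query:
SELECT id, kind FROM transactions WHERE kind LIKE 'wit%'

Result:
id | kind      
---+-----------
3  | withdrawal
5  | withdrawal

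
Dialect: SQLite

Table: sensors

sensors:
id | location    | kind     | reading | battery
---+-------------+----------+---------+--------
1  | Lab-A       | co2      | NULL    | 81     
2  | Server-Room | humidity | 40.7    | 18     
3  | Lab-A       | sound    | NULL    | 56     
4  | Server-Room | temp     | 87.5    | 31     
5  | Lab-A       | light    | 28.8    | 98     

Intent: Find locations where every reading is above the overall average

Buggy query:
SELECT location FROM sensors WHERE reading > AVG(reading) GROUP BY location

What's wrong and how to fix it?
Bug: WHERE evaluates per row before aggregation, so AVG() is unavailable

Fix: Compute the overall average in a scalar subquery and compare each group's MIN against it in HAVING

Corrected query:
SELECT location FROM sensors GROUP BY location HAVING MIN(reading) > (SELECT AVG(reading) FROM sensors)

Result:
(no rows)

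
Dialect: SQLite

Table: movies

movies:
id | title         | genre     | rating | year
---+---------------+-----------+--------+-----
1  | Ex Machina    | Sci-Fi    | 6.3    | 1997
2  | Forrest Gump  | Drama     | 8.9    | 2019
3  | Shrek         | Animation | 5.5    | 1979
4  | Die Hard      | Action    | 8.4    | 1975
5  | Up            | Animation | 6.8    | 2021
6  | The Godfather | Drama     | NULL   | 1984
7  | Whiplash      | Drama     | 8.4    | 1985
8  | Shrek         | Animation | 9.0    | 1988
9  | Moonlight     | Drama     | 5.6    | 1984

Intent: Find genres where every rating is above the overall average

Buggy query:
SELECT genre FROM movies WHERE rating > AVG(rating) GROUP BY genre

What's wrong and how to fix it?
Bug: WHERE evaluates per row before aggregation, so AVG() is unavailable

Fix: Compute the overall average in a scalar subquery and compare each group's MIN against it in HAVING

Corrected query:
SELECT genre FROM movies GROUP BY genre HAVING MIN(rating) > (SELECT AVG(rating) FROM movies)

Result:
genre 
------
Action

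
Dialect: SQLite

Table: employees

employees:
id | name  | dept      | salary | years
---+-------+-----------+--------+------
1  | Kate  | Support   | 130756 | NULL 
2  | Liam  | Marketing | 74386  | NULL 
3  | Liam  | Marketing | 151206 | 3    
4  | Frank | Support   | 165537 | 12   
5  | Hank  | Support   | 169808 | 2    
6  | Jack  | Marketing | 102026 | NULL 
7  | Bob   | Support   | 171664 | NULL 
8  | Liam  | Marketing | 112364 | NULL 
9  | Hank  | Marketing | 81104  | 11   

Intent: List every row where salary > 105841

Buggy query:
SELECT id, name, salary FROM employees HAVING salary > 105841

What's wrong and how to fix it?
Bug: HAVING filters the output of aggregation, but this query has no GROUP BY and no aggregate functions, so SQLite rejects it (HAVING clause on a non-aggregate query); the condition here is per row

Fix: Replace HAVING with WHERE since the condition applies to individual rows

Corrected query:
SELECT id, name, salary FROM employees WHERE salary > 105841

Result:
id | name  | salary
---+-------+-------
1  | Kate  | 130756
3  | Liam  | 151206
4  | Frank | 165537
5  | Hank  | 169808
7  | Bob   | 171664
8  | Liam  | 112364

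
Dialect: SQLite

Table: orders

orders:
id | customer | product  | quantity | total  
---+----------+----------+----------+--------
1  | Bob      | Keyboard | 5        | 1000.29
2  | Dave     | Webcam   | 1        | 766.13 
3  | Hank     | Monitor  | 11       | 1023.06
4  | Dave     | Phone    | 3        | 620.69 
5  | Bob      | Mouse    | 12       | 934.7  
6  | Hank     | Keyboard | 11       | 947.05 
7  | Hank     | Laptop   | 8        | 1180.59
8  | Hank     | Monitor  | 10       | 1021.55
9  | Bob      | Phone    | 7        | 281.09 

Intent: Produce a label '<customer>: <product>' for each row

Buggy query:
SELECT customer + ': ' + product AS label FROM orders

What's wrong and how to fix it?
Bug: '+' is numeric addition; on text columns SQLite converts them to 0 instead of concatenating

Fix: Replace + with || to concatenate text

Corrected query:
SELECT customer || ': ' || product AS label FROM orders

Result:
label         
--------------
Bob: Keyboard 
Dave: Webcam  
Hank: Monitor 
Dave: Phone   
Bob: Mouse    
Hank: Keyboard
Hank: Laptop  
Hank: Monitor 
Bob: Phone    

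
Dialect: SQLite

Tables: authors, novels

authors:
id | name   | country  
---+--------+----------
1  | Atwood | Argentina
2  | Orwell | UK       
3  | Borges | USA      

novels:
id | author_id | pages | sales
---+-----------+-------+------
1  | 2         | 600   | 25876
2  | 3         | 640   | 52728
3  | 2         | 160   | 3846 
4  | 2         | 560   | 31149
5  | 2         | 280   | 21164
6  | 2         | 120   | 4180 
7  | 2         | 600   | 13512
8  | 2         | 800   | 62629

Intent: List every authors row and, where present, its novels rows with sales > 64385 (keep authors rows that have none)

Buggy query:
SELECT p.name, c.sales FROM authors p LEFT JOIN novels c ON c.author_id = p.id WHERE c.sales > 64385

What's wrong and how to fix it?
Bug: A WHERE condition on the right-hand table after LEFT JOIN drops unmatched parents

Fix: Put 'c.sales > 64385' in the JOIN's ON clause instead of WHERE

Corrected query:
SELECT p.name, c.sales FROM authors p LEFT JOIN novels c ON c.author_id = p.id AND c.sales > 64385

Result:
name   | sales
-------+------
Atwood | NULL 
Orwell | NULL 
Borges | NULL 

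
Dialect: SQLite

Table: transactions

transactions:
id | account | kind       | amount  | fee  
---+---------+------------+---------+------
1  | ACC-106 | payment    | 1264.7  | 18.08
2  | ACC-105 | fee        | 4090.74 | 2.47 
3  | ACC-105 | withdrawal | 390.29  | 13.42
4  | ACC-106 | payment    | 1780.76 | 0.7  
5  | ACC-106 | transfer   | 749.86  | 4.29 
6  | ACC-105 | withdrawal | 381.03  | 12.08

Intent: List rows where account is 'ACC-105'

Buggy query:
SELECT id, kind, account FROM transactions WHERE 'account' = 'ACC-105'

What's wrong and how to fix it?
Bug: Single quotes denote string literals in SQL; the column name is being compared as a constant string

Fix: Remove the quotes around the column name (or use double quotes for an identifier)

Corrected query:
SELECT id, kind, account FROM transactions WHERE account = 'ACC-105'

Result:
id | kind       | account
---+------------+--------
2  | fee        | ACC-105
3  | withdrawal | ACC-105
6  | withdrawal | ACC-105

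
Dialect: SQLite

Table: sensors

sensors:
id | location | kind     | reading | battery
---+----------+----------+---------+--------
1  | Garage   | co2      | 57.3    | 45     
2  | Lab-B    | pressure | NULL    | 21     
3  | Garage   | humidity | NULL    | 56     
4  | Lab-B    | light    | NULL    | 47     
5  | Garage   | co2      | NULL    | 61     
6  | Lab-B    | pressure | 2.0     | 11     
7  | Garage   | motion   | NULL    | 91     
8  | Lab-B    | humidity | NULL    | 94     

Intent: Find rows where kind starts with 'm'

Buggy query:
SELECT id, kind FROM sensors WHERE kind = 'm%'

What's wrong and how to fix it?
Bug: Wildcards only work with LIKE; '=' treats '%' as a literal character

Fix: Replace '=' with LIKE so 'm%' is treated as a pattern

Corrected query:
SELECT id, kind FROM sensors WHERE kind LIKE 'm%'

Result:
id | kind  
---+-------
7  | motion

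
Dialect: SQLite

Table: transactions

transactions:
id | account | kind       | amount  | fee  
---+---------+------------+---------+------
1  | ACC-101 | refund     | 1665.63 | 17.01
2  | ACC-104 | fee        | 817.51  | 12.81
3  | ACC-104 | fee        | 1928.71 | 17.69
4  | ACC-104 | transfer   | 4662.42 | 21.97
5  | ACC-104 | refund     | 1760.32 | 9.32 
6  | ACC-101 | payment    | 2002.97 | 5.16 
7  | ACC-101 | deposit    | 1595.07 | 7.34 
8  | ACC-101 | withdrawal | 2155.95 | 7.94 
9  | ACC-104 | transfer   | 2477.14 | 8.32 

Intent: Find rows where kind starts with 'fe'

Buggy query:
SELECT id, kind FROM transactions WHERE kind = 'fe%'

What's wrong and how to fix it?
Bug: Wildcards only work with LIKE; '=' treats '%' as a literal character

Fix: Replace '=' with LIKE so 'fe%' is treated as a pattern

Corrected query:
SELECT id, kind FROM transactions WHERE kind LIKE 'fe%'

Result:
id | kind
---+-----
2  | fee 
3  | fee 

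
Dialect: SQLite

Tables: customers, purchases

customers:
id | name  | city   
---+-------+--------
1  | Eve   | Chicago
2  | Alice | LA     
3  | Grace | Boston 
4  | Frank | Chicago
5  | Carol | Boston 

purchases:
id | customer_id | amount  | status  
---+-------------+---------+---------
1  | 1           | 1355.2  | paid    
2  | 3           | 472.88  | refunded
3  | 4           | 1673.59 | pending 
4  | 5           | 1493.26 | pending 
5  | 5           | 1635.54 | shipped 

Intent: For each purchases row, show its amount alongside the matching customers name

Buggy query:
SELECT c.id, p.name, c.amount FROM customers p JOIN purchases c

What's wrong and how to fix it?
Bug: JOIN with no ON clause produces a cartesian product; every purchases row pairs with every customers row

Fix: Specify the join condition linking the foreign key to the parent id

Corrected query:
SELECT c.id, p.name, c.amount FROM customers p JOIN purchases c ON c.customer_id = p.id

Result:
id | name  | amount 
---+-------+--------
1  | Eve   | 1355.2 
2  | Grace | 472.88 
3  | Frank | 1673.59
4  | Carol | 1493.26
5  | Carol | 1635.54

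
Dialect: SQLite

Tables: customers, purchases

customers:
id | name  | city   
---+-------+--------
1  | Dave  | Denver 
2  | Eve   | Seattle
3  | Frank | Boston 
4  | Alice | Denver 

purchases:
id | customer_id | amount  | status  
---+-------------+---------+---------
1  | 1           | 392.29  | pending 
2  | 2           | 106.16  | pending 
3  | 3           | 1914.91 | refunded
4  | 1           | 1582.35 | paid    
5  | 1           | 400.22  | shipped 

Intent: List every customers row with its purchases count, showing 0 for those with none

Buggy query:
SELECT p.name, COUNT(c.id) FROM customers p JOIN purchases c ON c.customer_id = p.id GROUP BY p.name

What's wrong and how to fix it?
Bug: An inner join excludes parents with zero children

Fix: Use LEFT JOIN so parents without children still appear (COUNT(c.id) gives 0)

Corrected query:
SELECT p.name, COUNT(c.id) FROM customers p LEFT JOIN purchases c ON c.customer_id = p.id GROUP BY p.name

Result:
name  | COUNT(c.id)
------+------------
Alice | 0          
Dave  | 3          
Eve   | 1          
Frank | 1          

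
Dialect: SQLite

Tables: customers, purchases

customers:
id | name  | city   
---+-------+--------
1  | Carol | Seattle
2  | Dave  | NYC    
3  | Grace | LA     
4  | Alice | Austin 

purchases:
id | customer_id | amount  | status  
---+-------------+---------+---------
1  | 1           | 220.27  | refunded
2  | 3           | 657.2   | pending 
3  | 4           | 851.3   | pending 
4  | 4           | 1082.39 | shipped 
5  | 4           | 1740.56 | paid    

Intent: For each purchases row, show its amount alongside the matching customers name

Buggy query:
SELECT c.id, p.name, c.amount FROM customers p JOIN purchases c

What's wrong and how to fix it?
Bug: Missing join condition: each purchases row is matched to all customers rows instead of just its own

Fix: Add ON c.customer_id = p.id to the JOIN

Corrected query:
SELECT c.id, p.name, c.amount FROM customers p JOIN purchases c ON c.customer_id = p.id

Result:
id | name  | amount 
---+-------+--------
1  | Carol | 220.27 
2  | Grace | 657.2  
3  | Alice | 851.3  
4  | Alice | 1082.39
5  | Alice | 1740.56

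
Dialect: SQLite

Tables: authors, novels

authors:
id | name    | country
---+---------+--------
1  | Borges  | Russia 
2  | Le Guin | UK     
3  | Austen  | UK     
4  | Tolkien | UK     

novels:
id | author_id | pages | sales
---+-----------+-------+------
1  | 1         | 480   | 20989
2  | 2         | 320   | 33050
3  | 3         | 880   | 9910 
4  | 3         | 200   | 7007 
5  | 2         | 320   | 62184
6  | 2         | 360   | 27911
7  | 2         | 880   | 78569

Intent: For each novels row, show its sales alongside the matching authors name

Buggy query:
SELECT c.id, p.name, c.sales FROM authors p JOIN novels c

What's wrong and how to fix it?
Bug: JOIN with no ON clause produces a cartesian product; every novels row pairs with every authors row

Fix: Add ON c.author_id = p.id to the JOIN

Corrected query:
SELECT c.id, p.name, c.sales FROM authors p JOIN novels c ON c.author_id = p.id

Result:
id | name    | sales
---+---------+------
1  | Borges  | 20989
2  | Le Guin | 33050
3  | Austen  | 9910 
4  | Austen  | 7007 
5  | Le Guin | 62184
6  | Le Guin | 27911
7  | Le Guin | 78569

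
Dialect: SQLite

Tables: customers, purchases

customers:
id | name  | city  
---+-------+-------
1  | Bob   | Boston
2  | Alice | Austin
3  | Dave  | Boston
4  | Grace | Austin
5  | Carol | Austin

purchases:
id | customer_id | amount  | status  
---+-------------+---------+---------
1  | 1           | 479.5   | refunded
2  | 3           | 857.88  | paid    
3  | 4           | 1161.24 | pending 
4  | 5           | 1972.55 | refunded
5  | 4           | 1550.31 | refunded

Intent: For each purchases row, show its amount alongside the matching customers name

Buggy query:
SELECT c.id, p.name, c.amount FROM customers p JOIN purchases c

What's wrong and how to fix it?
Bug: Missing join condition: each purchases row is matched to all customers rows instead of just its own

Fix: Specify the join condition linking the foreign key to the parent id

Corrected query:
SELECT c.id, p.name, c.amount FROM customers p JOIN purchases c ON c.customer_id = p.id

Result:
id | name  | amount 
---+-------+--------
1  | Bob   | 479.5  
2  | Dave  | 857.88 
3  | Grace | 1161.24
4  | Carol | 1972.55
5  | Grace | 1550.31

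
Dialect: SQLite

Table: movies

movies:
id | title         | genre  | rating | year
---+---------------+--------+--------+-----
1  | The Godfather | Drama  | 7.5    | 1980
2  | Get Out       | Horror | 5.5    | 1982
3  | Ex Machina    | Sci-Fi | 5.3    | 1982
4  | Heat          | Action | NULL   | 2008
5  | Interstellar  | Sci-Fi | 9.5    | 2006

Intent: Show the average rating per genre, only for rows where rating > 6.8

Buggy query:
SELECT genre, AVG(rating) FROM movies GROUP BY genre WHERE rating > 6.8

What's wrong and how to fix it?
Bug: Row-level WHERE must come before GROUP BY in the clause order

Fix: Place WHERE between FROM and GROUP BY

Corrected query:
SELECT genre, AVG(rating) FROM movies WHERE rating > 6.8 GROUP BY genre

Result:
genre  | AVG(rating)
-------+------------
Drama  | 7.5        
Sci-Fi | 9.5        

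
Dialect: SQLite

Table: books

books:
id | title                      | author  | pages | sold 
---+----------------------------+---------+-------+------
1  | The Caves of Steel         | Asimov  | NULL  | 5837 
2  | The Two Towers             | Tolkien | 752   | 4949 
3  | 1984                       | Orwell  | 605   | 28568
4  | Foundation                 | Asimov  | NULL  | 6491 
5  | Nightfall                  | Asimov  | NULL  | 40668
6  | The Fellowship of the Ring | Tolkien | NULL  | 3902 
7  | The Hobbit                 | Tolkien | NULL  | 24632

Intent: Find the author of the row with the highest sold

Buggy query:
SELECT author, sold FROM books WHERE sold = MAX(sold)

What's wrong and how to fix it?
Bug: WHERE is evaluated per row; an aggregate over the whole table isn't defined there

Fix: Wrap MAX in a scalar subquery so WHERE compares against a single value

Corrected query:
SELECT author, sold FROM books WHERE sold = (SELECT MAX(sold) FROM books)

Result:
author | sold 
-------+------
Asimov | 40668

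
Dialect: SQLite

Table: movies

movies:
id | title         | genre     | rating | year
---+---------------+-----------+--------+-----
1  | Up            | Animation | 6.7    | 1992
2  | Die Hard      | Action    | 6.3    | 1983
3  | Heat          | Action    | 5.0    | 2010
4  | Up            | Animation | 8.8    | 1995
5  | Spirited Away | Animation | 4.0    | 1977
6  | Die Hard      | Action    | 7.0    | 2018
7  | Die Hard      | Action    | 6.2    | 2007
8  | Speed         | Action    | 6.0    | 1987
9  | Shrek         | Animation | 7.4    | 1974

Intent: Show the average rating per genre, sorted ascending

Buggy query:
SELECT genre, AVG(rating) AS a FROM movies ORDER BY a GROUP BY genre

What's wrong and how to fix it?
Bug: ORDER BY appears before GROUP BY; SQL clause order requires GROUP BY first

Fix: Reorder: SELECT … FROM … GROUP BY … ORDER BY …

Corrected query:
SELECT genre, AVG(rating) AS a FROM movies GROUP BY genre ORDER BY a

Result:
genre     | a    
----------+------
Action    | 6.1  
Animation | 6.725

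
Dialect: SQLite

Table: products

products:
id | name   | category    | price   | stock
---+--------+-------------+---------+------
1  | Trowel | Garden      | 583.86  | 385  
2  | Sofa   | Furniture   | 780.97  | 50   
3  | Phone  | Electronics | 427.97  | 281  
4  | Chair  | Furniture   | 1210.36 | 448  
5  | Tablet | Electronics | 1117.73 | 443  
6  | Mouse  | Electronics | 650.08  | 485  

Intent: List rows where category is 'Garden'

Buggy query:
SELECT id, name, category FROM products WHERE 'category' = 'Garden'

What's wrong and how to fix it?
Bug: Single quotes denote string literals in SQL; the column name is being compared as a constant string

Fix: Remove the quotes around the column name (or use double quotes for an identifier)

Corrected query:
SELECT id, name, category FROM products WHERE category = 'Garden'

Result:
id | name   | category
---+--------+---------
1  | Trowel | Garden  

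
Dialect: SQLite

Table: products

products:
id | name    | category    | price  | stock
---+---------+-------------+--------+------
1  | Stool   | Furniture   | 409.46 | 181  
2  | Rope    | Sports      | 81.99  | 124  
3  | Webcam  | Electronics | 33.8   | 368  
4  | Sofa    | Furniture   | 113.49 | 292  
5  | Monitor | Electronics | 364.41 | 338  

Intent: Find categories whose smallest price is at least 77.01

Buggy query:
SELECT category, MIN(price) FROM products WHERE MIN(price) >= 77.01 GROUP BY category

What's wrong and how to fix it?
Bug: Aggregates like MIN are computed per group after WHERE runs

Fix: Use HAVING for the per-group MIN condition

Corrected query:
SELECT category, MIN(price) FROM products GROUP BY category HAVING MIN(price) >= 77.01

Result:
category  | MIN(price)
----------+-----------
Furniture | 113.49    
Sports    | 81.99     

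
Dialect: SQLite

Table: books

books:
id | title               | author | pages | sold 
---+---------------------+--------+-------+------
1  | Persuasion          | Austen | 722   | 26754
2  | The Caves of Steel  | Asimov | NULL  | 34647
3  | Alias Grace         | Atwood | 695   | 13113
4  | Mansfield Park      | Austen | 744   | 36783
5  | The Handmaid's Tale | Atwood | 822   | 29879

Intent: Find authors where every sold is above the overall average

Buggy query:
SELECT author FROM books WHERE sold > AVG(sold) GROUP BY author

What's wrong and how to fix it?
Bug: AVG() is an aggregate; it can't sit directly in WHERE

Fix: Use a subquery for AVG and a HAVING MIN(...) filter so the condition holds for every row in the group

Corrected query:
SELECT author FROM books GROUP BY author HAVING MIN(sold) > (SELECT AVG(sold) FROM books)

Result:
author
------
Asimov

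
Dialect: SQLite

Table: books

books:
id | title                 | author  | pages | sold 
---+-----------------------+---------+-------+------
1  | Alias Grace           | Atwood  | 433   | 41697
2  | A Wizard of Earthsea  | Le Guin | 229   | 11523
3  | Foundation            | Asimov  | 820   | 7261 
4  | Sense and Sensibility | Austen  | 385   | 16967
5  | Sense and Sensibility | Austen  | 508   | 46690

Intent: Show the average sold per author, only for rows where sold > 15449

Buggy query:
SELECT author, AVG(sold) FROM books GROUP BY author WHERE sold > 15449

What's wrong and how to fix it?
Bug: Row-level WHERE must come before GROUP BY in the clause order

Fix: Place WHERE between FROM and GROUP BY

Corrected query:
SELECT author, AVG(sold) FROM books WHERE sold > 15449 GROUP BY author

Result:
author | AVG(sold)
-------+----------
Atwood | 41697    
Austen | 31828.5  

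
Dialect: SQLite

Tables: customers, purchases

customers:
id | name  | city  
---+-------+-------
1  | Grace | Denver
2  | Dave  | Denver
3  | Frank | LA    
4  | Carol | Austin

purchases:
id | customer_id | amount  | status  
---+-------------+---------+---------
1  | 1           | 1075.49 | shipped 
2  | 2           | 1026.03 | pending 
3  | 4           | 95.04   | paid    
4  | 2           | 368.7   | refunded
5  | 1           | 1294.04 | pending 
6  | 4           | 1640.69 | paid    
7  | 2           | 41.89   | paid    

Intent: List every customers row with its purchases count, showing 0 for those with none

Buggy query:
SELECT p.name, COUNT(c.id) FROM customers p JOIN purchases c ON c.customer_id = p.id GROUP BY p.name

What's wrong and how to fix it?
Bug: INNER JOIN drops customers rows that have no matching purchases rows

Fix: Use LEFT JOIN so parents without children still appear (COUNT(c.id) gives 0)

Corrected query:
SELECT p.name, COUNT(c.id) FROM customers p LEFT JOIN purchases c ON c.customer_id = p.id GROUP BY p.name

Result:
name  | COUNT(c.id)
------+------------
Carol | 2          
Dave  | 3          
Frank | 0          
Grace | 2          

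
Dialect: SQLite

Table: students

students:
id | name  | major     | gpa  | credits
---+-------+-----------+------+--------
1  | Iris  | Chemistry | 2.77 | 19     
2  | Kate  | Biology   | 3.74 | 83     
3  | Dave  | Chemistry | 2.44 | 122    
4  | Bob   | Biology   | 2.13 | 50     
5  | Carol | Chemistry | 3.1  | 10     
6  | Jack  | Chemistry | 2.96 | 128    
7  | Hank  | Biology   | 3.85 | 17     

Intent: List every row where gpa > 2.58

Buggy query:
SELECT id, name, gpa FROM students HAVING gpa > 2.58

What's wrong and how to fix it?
Bug: This is a non-aggregate query (no GROUP BY, no aggregates), so in SQLite the HAVING clause is invalid here; a row-level condition belongs in WHERE

Fix: Use WHERE for row-level filtering

Corrected query:
SELECT id, name, gpa FROM students WHERE gpa > 2.58

Result:
id | name  | gpa 
---+-------+-----
1  | Iris  | 2.77
2  | Kate  | 3.74
5  | Carol | 3.1 
6  | Jack  | 2.96
7  | Hank  | 3.85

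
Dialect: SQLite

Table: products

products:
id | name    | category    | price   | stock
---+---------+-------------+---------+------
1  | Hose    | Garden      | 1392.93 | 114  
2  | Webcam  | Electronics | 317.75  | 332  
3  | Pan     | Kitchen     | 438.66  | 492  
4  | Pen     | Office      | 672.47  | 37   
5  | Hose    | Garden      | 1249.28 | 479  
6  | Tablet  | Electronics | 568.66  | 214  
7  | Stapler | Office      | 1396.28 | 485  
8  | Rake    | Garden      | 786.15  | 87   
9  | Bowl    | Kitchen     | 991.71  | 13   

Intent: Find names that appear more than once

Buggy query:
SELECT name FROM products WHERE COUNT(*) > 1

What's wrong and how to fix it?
Bug: WHERE can't reference COUNT(*); aggregates are computed after WHERE

Fix: Group first, then use HAVING for the count condition

Corrected query:
SELECT name FROM products GROUP BY name HAVING COUNT(*) > 1

Result:
name
----
Hose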